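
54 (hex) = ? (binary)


54 (base 16) = 84 (decimal)
84 (decimal) = 1010100 (base 2)


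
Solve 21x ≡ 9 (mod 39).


GCD(21, 39) = 3 divides 9
Divide: 7x ≡ 3 (mod 13)
x ≡ 6 (mod 13)


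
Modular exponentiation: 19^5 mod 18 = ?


19^1 mod 18 = 1
19^2 mod 18 = 1
19^3 mod 18 = 1
19^4 mod 18 = 1
19^5 mod 18 = 1


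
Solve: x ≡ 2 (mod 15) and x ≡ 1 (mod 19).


M = 15*19 = 285
M1 = M/15 = 19, M2 = M/19 = 15
M1^(-1) mod 15 = 4, M2^(-1) mod 19 = 14
x = 2*19*4 + 1*15*14 = 362
362 mod 285 = 77
Check: 77 mod 15 = 2 ✓, 77 mod 19 = 1 ✓

x ≡ 77 (mod 285)


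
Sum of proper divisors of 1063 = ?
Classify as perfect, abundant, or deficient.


Proper divisors: 1
Sum = 1 = 1
1 < 1063 → deficient

s(1063) = 1 (deficient)


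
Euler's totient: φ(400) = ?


400 = 2^4 × 5^2
Prime factors: 2, 5
φ(400) = 400 × (1-1/2) × (1-1/5)
= 400 × 1/2 × 4/5 = 160

φ(400) = 160


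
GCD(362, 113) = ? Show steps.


362 = 3 * 113 + 23
113 = 4 * 23 + 21
23 = 1 * 21 + 2
21 = 10 * 2 + 1
2 = 2 * 1 + 0
GCD = 1


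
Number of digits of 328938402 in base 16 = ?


328938402 in base 16 = 139B33A2
Number of digits = 8

8 digits (base 16)


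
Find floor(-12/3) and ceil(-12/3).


-12/3 = -4.0000
floor = -4
ceil = -4

floor = -4, ceil = -4


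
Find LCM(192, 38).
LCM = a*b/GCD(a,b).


GCD(192, 38) = 2
LCM = 192*38/2 = 7296/2 = 3648

LCM = 3648


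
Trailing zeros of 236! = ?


floor(236/5) = 47
floor(236/25) = 9
floor(236/125) = 1
Total = 57

57 trailing zeros


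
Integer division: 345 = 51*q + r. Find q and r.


345 = 51 * 6 + 39
Check: 306 + 39 = 345

q = 6, r = 39


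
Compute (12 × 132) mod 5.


12 × 132 = 1584
1584 mod 5 = 4


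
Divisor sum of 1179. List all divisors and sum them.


Divisors of 1179: 1, 3, 9, 131, 393, 1179
Sum = 1 + 3 + 9 + 131 + 393 + 1179 = 1716

σ(1179) = 1716


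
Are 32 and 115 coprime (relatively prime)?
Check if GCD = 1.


Euclidean algorithm:
115 = 3 * 32 + 19
32 = 1 * 19 + 13
19 = 1 * 13 + 6
13 = 2 * 6 + 1
6 = 6 * 1 + 0
GCD(32, 115) = 1

Yes, coprime (GCD = 1)


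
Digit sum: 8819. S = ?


8 + 8 + 1 + 9 = 26


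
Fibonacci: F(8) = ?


Sequence: 1, 1, 2, 3, 5, 8, 13, 21
F(8) = 21


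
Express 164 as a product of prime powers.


164 / 2 = 82
82 / 2 = 41
41 / 41 = 1
164 = 2^2 × 41


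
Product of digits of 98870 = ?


9 × 8 × 8 × 7 × 0 = 0


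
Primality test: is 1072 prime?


1072 / 2 = 536 (exact division)
1072 is NOT prime.

No, 1072 is not prime


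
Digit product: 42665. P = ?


4 × 2 × 6 × 6 × 5 = 1440


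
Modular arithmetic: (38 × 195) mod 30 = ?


38 × 195 = 7410
7410 mod 30 = 0


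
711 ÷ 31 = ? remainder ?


711 = 31 * 22 + 29
Check: 682 + 29 = 711

q = 22, r = 29


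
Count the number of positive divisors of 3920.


3920 = 2^4 × 5^1 × 7^2
d(3920) = (4+1) × (1+1) × (2+1) = 30

30 divisors


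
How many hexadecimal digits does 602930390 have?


602930390 in base 16 = 23EFFCD6
Number of digits = 8

8 digits (base 16)


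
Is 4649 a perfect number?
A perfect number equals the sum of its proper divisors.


Proper divisors of 4649: 1
Sum = 1 = 1

No, 4649 is not perfect (1 ≠ 4649)


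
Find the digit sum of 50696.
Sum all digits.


5 + 0 + 6 + 9 + 6 = 26


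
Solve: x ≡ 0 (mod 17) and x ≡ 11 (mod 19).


M = 17*19 = 323
M1 = M/17 = 19, M2 = M/19 = 17
M1^(-1) mod 17 = 9, M2^(-1) mod 19 = 9
x = 0*19*9 + 11*17*9 = 1683
1683 mod 323 = 68
Check: 68 mod 17 = 0 ✓, 68 mod 19 = 11 ✓

x ≡ 68 (mod 323)


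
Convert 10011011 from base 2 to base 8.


10011011 (base 2) = 155 (decimal)
155 (decimal) = 233 (base 8)


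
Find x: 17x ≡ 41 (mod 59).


GCD(17, 59) = 1, unique solution
a^(-1) mod 59 = 7
x = 7 * 41 mod 59 = 51

x ≡ 51 (mod 59)


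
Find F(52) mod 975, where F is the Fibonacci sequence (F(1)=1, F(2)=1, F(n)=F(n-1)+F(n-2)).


F(k) mod 975 for k=1..52:
1, 1, 2, 3, 5, 8, 13, 21, 34, 55, 89, 144, 233, 377, 610, 12, 622, 634, 281, 915, 221, 161, 382, 543, 925, 493, 443, 936, 404, 365, 769, 159, 928, 112, 65, 177, 242, 419, 661, 105, 766, 871, 662, 558, 245, 803, 73, 876, 949, 850, 824, 699
F(52) mod 975 = 699


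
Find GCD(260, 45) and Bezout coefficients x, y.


Tabular extended Euclidean (each row: r = 260*s + 45*t):
r=260, s=1, t=0
r=45, s=0, t=1
q=5: r=35, s=1, t=-5   [260*(1) + 45*(-5) = 35]
q=1: r=10, s=-1, t=6   [260*(-1) + 45*(6) = 10]
q=3: r=5, s=4, t=-23   [260*(4) + 45*(-23) = 5]
q=2: r=0, s=-9, t=52   [260*(-9) + 45*(52) = 0]
GCD = 5; from the row with r=5: x=4, y=-23
Check: 260*(4) + 45*(-23) = 1040 - 1035 = 5

GCD = 5, x = 4, y = -23


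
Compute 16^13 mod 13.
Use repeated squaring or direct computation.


16^1 mod 13 = 3
16^2 mod 13 = 9
16^3 mod 13 = 1
16^4 mod 13 = 3
16^5 mod 13 = 9
16^6 mod 13 = 1
16^7 mod 13 = 3
16^8 mod 13 = 9
16^9 mod 13 = 1
16^10 mod 13 = 3
16^11 mod 13 = 9
16^12 mod 13 = 1
16^13 mod 13 = 3


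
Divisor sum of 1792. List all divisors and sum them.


Divisors of 1792: 1, 2, 4, 7, 8, 14, 16, 28, 32, 56, 64, 112, 128, 224, 256, 448, 896, 1792
Sum = 1 + 2 + 4 + 7 + 8 + 14 + 16 + 28 + 32 + 56 + 64 + 112 + 128 + 224 + 256 + 448 + 896 + 1792 = 4088

σ(1792) = 4088


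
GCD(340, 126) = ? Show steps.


340 = 2 * 126 + 88
126 = 1 * 88 + 38
88 = 2 * 38 + 12
38 = 3 * 12 + 2
12 = 6 * 2 + 0
GCD = 2


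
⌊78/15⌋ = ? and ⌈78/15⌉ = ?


78/15 = 5.2000
floor = 5
ceil = 6

floor = 5, ceil = 6


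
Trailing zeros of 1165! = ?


floor(1165/5) = 233
floor(1165/25) = 46
floor(1165/125) = 9
floor(1165/625) = 1
Total = 289

289 trailing zeros


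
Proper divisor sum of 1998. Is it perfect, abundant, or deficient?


Proper divisors: 1, 2, 3, 6, 9, 18, 27, 37, 54, 74, 111, 222, 333, 666, 999
Sum = 1 + 2 + 3 + 6 + 9 + 18 + 27 + 37 + 54 + 74 + 111 + 222 + 333 + 666 + 999 = 2562
2562 > 1998 → abundant

s(1998) = 2562 (abundant)


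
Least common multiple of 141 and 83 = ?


GCD(141, 83) = 1
LCM = 141*83/1 = 11703/1 = 11703

LCM = 11703


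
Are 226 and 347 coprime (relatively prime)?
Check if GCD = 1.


Euclidean algorithm:
347 = 1 * 226 + 121
226 = 1 * 121 + 105
121 = 1 * 105 + 16
105 = 6 * 16 + 9
16 = 1 * 9 + 7
9 = 1 * 7 + 2
7 = 3 * 2 + 1
2 = 2 * 1 + 0
GCD(226, 347) = 1

Yes, coprime (GCD = 1)


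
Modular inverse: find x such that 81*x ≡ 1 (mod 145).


Use the extended Euclidean algorithm on (145, 81); each row r = 145*s + 81*t:
r=145, s=1, t=0
r=81, s=0, t=1
q=1: r=64, s=1, t=-1   [145*(1) + 81*(-1) = 64]
q=1: r=17, s=-1, t=2   [145*(-1) + 81*(2) = 17]
q=3: r=13, s=4, t=-7   [145*(4) + 81*(-7) = 13]
q=1: r=4, s=-5, t=9   [145*(-5) + 81*(9) = 4]
q=3: r=1, s=19, t=-34   [145*(19) + 81*(-34) = 1]
q=4: r=0, s=-81, t=145   [145*(-81) + 81*(145) = 0]
GCD = 1 with t = -34, so 81*(-34) ≡ 1 (mod 145)
Inverse = -34 mod 145 = 111
Check: 81 * 111 = 8991 ≡ 1 (mod 145)

81^(-1) ≡ 111 (mod 145)


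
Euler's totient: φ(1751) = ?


1751 = 17 × 103
Prime factors: 17, 103
φ(1751) = 1751 × (1-1/17) × (1-1/103)
= 1751 × 16/17 × 102/103 = 1632

φ(1751) = 1632


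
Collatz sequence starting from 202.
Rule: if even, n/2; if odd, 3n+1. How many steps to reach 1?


202 → 101 → 304 → 152 → 76 → 38 → 19 → 58 → 29 → 88 → 44 → 22 → 11 → 34 → 17 → 52 → 26 → 13 → 40 → 20 → 10 → 5 → 16 → 8 → 4 → 2 → 1
Total steps = 26

26 steps


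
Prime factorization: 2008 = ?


2008 / 2 = 1004
1004 / 2 = 502
502 / 2 = 251
251 / 251 = 1
2008 = 2^3 × 251


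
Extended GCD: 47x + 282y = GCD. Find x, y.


Tabular extended Euclidean (each row: r = 47*s + 282*t):
r=47, s=1, t=0
r=282, s=0, t=1
q=0: r=47, s=1, t=0   [47*(1) + 282*(0) = 47]
q=6: r=0, s=-6, t=1   [47*(-6) + 282*(1) = 0]
GCD = 47; from the row with r=47: x=1, y=0
Check: 47*(1) + 282*(0) = 47 + 0 = 47

GCD = 47, x = 1, y = 0


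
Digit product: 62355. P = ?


6 × 2 × 3 × 5 × 5 = 900


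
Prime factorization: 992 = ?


992 / 2 = 496
496 / 2 = 248
248 / 2 = 124
124 / 2 = 62
62 / 2 = 31
31 / 31 = 1
992 = 2^5 × 31


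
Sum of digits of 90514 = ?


9 + 0 + 5 + 1 + 4 = 19


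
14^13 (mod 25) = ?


14^1 mod 25 = 14
14^2 mod 25 = 21
14^3 mod 25 = 19
14^4 mod 25 = 16
14^5 mod 25 = 24
14^6 mod 25 = 11
14^7 mod 25 = 4
14^8 mod 25 = 6
14^9 mod 25 = 9
14^10 mod 25 = 1
14^11 mod 25 = 14
14^12 mod 25 = 21
14^13 mod 25 = 19


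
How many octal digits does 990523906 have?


990523906 in base 8 = 7302431002
Number of digits = 10

10 digits (base 8)


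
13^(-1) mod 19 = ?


Use the extended Euclidean algorithm on (19, 13); each row r = 19*s + 13*t:
r=19, s=1, t=0
r=13, s=0, t=1
q=1: r=6, s=1, t=-1   [19*(1) + 13*(-1) = 6]
q=2: r=1, s=-2, t=3   [19*(-2) + 13*(3) = 1]
q=6: r=0, s=13, t=-19   [19*(13) + 13*(-19) = 0]
GCD = 1 with t = 3, so 13*(3) ≡ 1 (mod 19)
Inverse = 3 mod 19 = 3
Check: 13 * 3 = 39 ≡ 1 (mod 19)

13^(-1) ≡ 3 (mod 19)


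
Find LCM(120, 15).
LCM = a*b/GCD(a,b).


GCD(120, 15) = 15
LCM = 120*15/15 = 1800/15 = 120

LCM = 120


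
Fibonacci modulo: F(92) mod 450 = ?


F(k) mod 450 for k=1..92:
1, 1, 2, 3, 5, 8, 13, 21, 34, 55, 89, 144, 233, 377, 160, 87, 247, 334, 131, 15, 146, 161, 307, 18, 325, 343, 218, 111, 329, 440, 319, 309, 178, 37, 215, 252, 17, 269, 286, 105, 391, 46, 437, 33, 20, 53, 73, 126, 199, 325, 74, 399, 23, 422, 445, 417, 412, 379, 341, 270, 161, 431, 142, 123, 265, 388, 203, 141, 344, 35, 379, 414, 343, 307, 200, 57, 257, 314, 121, 435, 106, 91, 197, 288, 35, 323, 358, 231, 139, 370, 59, 429
F(92) mod 450 = 429


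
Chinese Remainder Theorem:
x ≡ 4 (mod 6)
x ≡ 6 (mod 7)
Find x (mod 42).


M = 6*7 = 42
M1 = M/6 = 7, M2 = M/7 = 6
M1^(-1) mod 6 = 1, M2^(-1) mod 7 = 6
x = 4*7*1 + 6*6*6 = 244
244 mod 42 = 34
Check: 34 mod 6 = 4 ✓, 34 mod 7 = 6 ✓

x ≡ 34 (mod 42)


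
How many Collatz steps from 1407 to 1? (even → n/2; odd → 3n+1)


1407 → 4222 → 2111 → 6334 → 3167 → 9502 → 4751 → 14254 → 7127 → 21382 → 10691 → 32074 → 16037 → 48112 → 24056 → 12028 → 6014 → 3007 → 9022 → 4511 → 13534 → 6767 → 20302 → 10151 → 30454 → 15227 → 45682 → 22841 → 68524 → 34262 → 17131 → 51394 → 25697 → 77092 → 38546 → 19273 → 57820 → 28910 → 14455 → 43366 → 21683 → 65050 → 32525 → 97576 → 48788 → 24394 → 12197 → 36592 → 18296 → 9148 → 4574 → 2287 → 6862 → 3431 → 10294 → 5147 → 15442 → 7721 → 23164 → 11582 → 5791 → 17374 → 8687 → 26062 → 13031 → 39094 → 19547 → 58642 → 29321 → 87964 → 43982 → 21991 → 65974 → 32987 → 98962 → 49481 → 148444 → 74222 → 37111 → 111334 → 55667 → 167002 → 83501 → 250504 → 125252 → 62626 → 31313 → 93940 → 46970 → 23485 → 70456 → 35228 → 17614 → 8807 → 26422 → 13211 → 39634 → 19817 → 59452 → 29726 → 14863 → 44590 → 22295 → 66886 → 33443 → 100330 → 50165 → 150496 → 75248 → 37624 → 18812 → 9406 → 4703 → 14110 → 7055 → 21166 → 10583 → 31750 → 15875 → 47626 → 23813 → 71440 → 35720 → 17860 → 8930 → 4465 → 13396 → 6698 → 3349 → 10048 → 5024 → 2512 → 1256 → 628 → 314 → 157 → 472 → 236 → 118 → 59 → 178 → 89 → 268 → 134 → 67 → 202 → 101 → 304 → 152 → 76 → 38 → 19 → 58 → 29 → 88 → 44 → 22 → 11 → 34 → 17 → 52 → 26 → 13 → 40 → 20 → 10 → 5 → 16 → 8 → 4 → 2 → 1
Total steps = 171

171 steps


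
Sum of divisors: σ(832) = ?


Divisors of 832: 1, 2, 4, 8, 13, 16, 26, 32, 52, 64, 104, 208, 416, 832
Sum = 1 + 2 + 4 + 8 + 13 + 16 + 26 + 32 + 52 + 64 + 104 + 208 + 416 + 832 = 1778

σ(832) = 1778


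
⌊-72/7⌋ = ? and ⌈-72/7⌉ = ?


-72/7 = -10.2857
floor = -11
ceil = -10

floor = -11, ceil = -10


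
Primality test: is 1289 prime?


Check divisors up to sqrt(1289) = 35.9026
No divisors found.
1289 is prime.

Yes, 1289 is prime


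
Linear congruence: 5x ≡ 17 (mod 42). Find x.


GCD(5, 42) = 1, unique solution
a^(-1) mod 42 = 17
x = 17 * 17 mod 42 = 37

x ≡ 37 (mod 42)


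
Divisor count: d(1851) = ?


1851 = 3^1 × 617^1
d(1851) = (1+1) × (1+1) = 4

4 divisors


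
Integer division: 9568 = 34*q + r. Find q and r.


9568 = 34 * 281 + 14
Check: 9554 + 14 = 9568

q = 281, r = 14


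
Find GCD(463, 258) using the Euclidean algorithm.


463 = 1 * 258 + 205
258 = 1 * 205 + 53
205 = 3 * 53 + 46
53 = 1 * 46 + 7
46 = 6 * 7 + 4
7 = 1 * 4 + 3
4 = 1 * 3 + 1
3 = 3 * 1 + 0
GCD = 1


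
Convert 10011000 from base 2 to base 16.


10011000 (base 2) = 152 (decimal)
152 (decimal) = 98 (base 16)


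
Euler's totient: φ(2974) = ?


2974 = 2 × 1487
Prime factors: 2, 1487
φ(2974) = 2974 × (1-1/2) × (1-1/1487)
= 2974 × 1/2 × 1486/1487 = 1486

φ(2974) = 1486


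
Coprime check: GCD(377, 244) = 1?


Euclidean algorithm:
377 = 1 * 244 + 133
244 = 1 * 133 + 111
133 = 1 * 111 + 22
111 = 5 * 22 + 1
22 = 22 * 1 + 0
GCD(377, 244) = 1

Yes, coprime (GCD = 1)


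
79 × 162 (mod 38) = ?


79 × 162 = 12798
12798 mod 38 = 30


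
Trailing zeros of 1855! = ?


floor(1855/5) = 371
floor(1855/25) = 74
floor(1855/125) = 14
floor(1855/625) = 2
Total = 461

461 trailing zeros


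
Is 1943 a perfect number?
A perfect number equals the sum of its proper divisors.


Proper divisors of 1943: 1, 29, 67
Sum = 1 + 29 + 67 = 97

No, 1943 is not perfect (97 ≠ 1943)


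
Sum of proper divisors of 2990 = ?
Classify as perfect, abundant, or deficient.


Proper divisors: 1, 2, 5, 10, 13, 23, 26, 46, 65, 115, 130, 230, 299, 598, 1495
Sum = 1 + 2 + 5 + 10 + 13 + 23 + 26 + 46 + 65 + 115 + 130 + 230 + 299 + 598 + 1495 = 3058
3058 > 2990 → abundant

s(2990) = 3058 (abundant)


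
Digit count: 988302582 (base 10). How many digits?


988302582 has 9 digits in base 10
floor(log10(988302582)) + 1 = floor(8.9949) + 1 = 9

9 digits (base 10)


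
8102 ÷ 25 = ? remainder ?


8102 = 25 * 324 + 2
Check: 8100 + 2 = 8102

q = 324, r = 2


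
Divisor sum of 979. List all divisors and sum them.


Divisors of 979: 1, 11, 89, 979
Sum = 1 + 11 + 89 + 979 = 1080

σ(979) = 1080


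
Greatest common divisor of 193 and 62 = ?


193 = 3 * 62 + 7
62 = 8 * 7 + 6
7 = 1 * 6 + 1
6 = 6 * 1 + 0
GCD = 1


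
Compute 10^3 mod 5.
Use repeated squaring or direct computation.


10^1 mod 5 = 0
10^2 mod 5 = 0
10^3 mod 5 = 0


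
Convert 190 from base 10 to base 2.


190 (base 10) = 190 (decimal)
190 (decimal) = 10111110 (base 2)


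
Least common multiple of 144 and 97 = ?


GCD(144, 97) = 1
LCM = 144*97/1 = 13968/1 = 13968

LCM = 13968


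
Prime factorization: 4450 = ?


4450 / 2 = 2225
2225 / 5 = 445
445 / 5 = 89
89 / 89 = 1
4450 = 2 × 5^2 × 89


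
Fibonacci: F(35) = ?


Sequence: 1, 1, 2, 3, 5, 8, 13, 21, 34, 55, 89, 144, 233, 377, 610, 987, 1597, 2584, 4181, 6765, 10946, 17711, 28657, 46368, 75025, 121393, 196418, 317811, 514229, 832040, 1346269, 2178309, 3524578, 5702887, 9227465
F(35) = 9227465


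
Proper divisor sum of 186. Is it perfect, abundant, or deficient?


Proper divisors: 1, 2, 3, 6, 31, 62, 93
Sum = 1 + 2 + 3 + 6 + 31 + 62 + 93 = 198
198 > 186 → abundant

s(186) = 198 (abundant)


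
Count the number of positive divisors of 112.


112 = 2^4 × 7^1
d(112) = (4+1) × (1+1) = 10

10 divisors


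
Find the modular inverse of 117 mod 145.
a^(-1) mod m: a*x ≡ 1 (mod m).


Use the extended Euclidean algorithm on (145, 117); each row r = 145*s + 117*t:
r=145, s=1, t=0
r=117, s=0, t=1
q=1: r=28, s=1, t=-1   [145*(1) + 117*(-1) = 28]
q=4: r=5, s=-4, t=5   [145*(-4) + 117*(5) = 5]
q=5: r=3, s=21, t=-26   [145*(21) + 117*(-26) = 3]
q=1: r=2, s=-25, t=31   [145*(-25) + 117*(31) = 2]
q=1: r=1, s=46, t=-57   [145*(46) + 117*(-57) = 1]
q=2: r=0, s=-117, t=145   [145*(-117) + 117*(145) = 0]
GCD = 1 with t = -57, so 117*(-57) ≡ 1 (mod 145)
Inverse = -57 mod 145 = 88
Check: 117 * 88 = 10296 ≡ 1 (mod 145)

117^(-1) ≡ 88 (mod 145)


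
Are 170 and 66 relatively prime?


Euclidean algorithm:
170 = 2 * 66 + 38
66 = 1 * 38 + 28
38 = 1 * 28 + 10
28 = 2 * 10 + 8
10 = 1 * 8 + 2
8 = 4 * 2 + 0
GCD(170, 66) = 2

No, not coprime (GCD = 2)


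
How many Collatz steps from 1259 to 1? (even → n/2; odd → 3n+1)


1259 → 3778 → 1889 → 5668 → 2834 → 1417 → 4252 → 2126 → 1063 → 3190 → 1595 → 4786 → 2393 → 7180 → 3590 → 1795 → 5386 → 2693 → 8080 → 4040 → 2020 → 1010 → 505 → 1516 → 758 → 379 → 1138 → 569 → 1708 → 854 → 427 → 1282 → 641 → 1924 → 962 → 481 → 1444 → 722 → 361 → 1084 → 542 → 271 → 814 → 407 → 1222 → 611 → 1834 → 917 → 2752 → 1376 → 688 → 344 → 172 → 86 → 43 → 130 → 65 → 196 → 98 → 49 → 148 → 74 → 37 → 112 → 56 → 28 → 14 → 7 → 22 → 11 → 34 → 17 → 52 → 26 → 13 → 40 → 20 → 10 → 5 → 16 → 8 → 4 → 2 → 1
Total steps = 83

83 steps


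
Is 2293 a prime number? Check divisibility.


Check divisors up to sqrt(2293) = 47.8853
No divisors found.
2293 is prime.

Yes, 2293 is prime


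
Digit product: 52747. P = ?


5 × 2 × 7 × 4 × 7 = 1960


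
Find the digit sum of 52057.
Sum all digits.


5 + 2 + 0 + 5 + 7 = 19


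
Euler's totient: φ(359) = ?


359 = 359
Prime factors: 359
φ(359) = 359 × (1-1/359)
= 359 × 358/359 = 358

φ(359) = 358


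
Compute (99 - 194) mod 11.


99 - 194 = -95
-95 mod 11 = 4


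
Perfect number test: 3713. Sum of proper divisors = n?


Proper divisors of 3713: 1, 47, 79
Sum = 1 + 47 + 79 = 127

No, 3713 is not perfect (127 ≠ 3713)


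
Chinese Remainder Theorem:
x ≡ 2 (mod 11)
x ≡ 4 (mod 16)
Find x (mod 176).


M = 11*16 = 176
M1 = M/11 = 16, M2 = M/16 = 11
M1^(-1) mod 11 = 9, M2^(-1) mod 16 = 3
x = 2*16*9 + 4*11*3 = 420
420 mod 176 = 68
Check: 68 mod 11 = 2 ✓, 68 mod 16 = 4 ✓

x ≡ 68 (mod 176)


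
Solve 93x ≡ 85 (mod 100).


GCD(93, 100) = 1, unique solution
a^(-1) mod 100 = 57
x = 57 * 85 mod 100 = 45

x ≡ 45 (mod 100)


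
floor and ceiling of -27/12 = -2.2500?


-27/12 = -2.2500
floor = -3
ceil = -2

floor = -3, ceil = -2


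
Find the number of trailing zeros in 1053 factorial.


floor(1053/5) = 210
floor(1053/25) = 42
floor(1053/125) = 8
floor(1053/625) = 1
Total = 261

261 trailing zeros


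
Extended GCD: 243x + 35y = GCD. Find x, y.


Tabular extended Euclidean (each row: r = 243*s + 35*t):
r=243, s=1, t=0
r=35, s=0, t=1
q=6: r=33, s=1, t=-6   [243*(1) + 35*(-6) = 33]
q=1: r=2, s=-1, t=7   [243*(-1) + 35*(7) = 2]
q=16: r=1, s=17, t=-118   [243*(17) + 35*(-118) = 1]
q=2: r=0, s=-35, t=243   [243*(-35) + 35*(243) = 0]
GCD = 1; from the row with r=1: x=17, y=-118
Check: 243*(17) + 35*(-118) = 4131 - 4130 = 1

GCD = 1, x = 17, y = -118


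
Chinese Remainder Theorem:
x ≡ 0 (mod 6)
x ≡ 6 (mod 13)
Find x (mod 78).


M = 6*13 = 78
M1 = M/6 = 13, M2 = M/13 = 6
M1^(-1) mod 6 = 1, M2^(-1) mod 13 = 11
x = 0*13*1 + 6*6*11 = 396
396 mod 78 = 6
Check: 6 mod 6 = 0 ✓, 6 mod 13 = 6 ✓

x ≡ 6 (mod 78)


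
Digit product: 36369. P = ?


3 × 6 × 3 × 6 × 9 = 2916


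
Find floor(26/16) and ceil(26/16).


26/16 = 1.6250
floor = 1
ceil = 2

floor = 1, ceil = 2


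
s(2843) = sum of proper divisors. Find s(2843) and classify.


Proper divisors: 1
Sum = 1 = 1
1 < 2843 → deficient

s(2843) = 1 (deficient)


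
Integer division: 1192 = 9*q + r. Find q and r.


1192 = 9 * 132 + 4
Check: 1188 + 4 = 1192

q = 132, r = 4


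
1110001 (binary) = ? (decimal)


1110001 (base 2) = 113 (decimal)
113 (decimal) = 113 (base 10)


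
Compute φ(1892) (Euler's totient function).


1892 = 2^2 × 11 × 43
Prime factors: 2, 11, 43
φ(1892) = 1892 × (1-1/2) × (1-1/11) × (1-1/43)
= 1892 × 1/2 × 10/11 × 42/43 = 840

φ(1892) = 840


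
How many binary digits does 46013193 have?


46013193 in base 2 = 10101111100001101100001001
Number of digits = 26

26 digits (base 2)


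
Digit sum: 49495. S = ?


4 + 9 + 4 + 9 + 5 = 31


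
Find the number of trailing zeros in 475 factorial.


floor(475/5) = 95
floor(475/25) = 19
floor(475/125) = 3
Total = 117

117 trailing zeros


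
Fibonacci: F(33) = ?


Sequence: 1, 1, 2, 3, 5, 8, 13, 21, 34, 55, 89, 144, 233, 377, 610, 987, 1597, 2584, 4181, 6765, 10946, 17711, 28657, 46368, 75025, 121393, 196418, 317811, 514229, 832040, 1346269, 2178309, 3524578
F(33) = 3524578


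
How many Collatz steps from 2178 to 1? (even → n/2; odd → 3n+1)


2178 → 1089 → 3268 → 1634 → 817 → 2452 → 1226 → 613 → 1840 → 920 → 460 → 230 → 115 → 346 → 173 → 520 → 260 → 130 → 65 → 196 → 98 → 49 → 148 → 74 → 37 → 112 → 56 → 28 → 14 → 7 → 22 → 11 → 34 → 17 → 52 → 26 → 13 → 40 → 20 → 10 → 5 → 16 → 8 → 4 → 2 → 1
Total steps = 45

45 steps


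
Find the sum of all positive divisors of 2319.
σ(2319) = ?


Divisors of 2319: 1, 3, 773, 2319
Sum = 1 + 3 + 773 + 2319 = 3096

σ(2319) = 3096


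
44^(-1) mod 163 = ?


Use the extended Euclidean algorithm on (163, 44); each row r = 163*s + 44*t:
r=163, s=1, t=0
r=44, s=0, t=1
q=3: r=31, s=1, t=-3   [163*(1) + 44*(-3) = 31]
q=1: r=13, s=-1, t=4   [163*(-1) + 44*(4) = 13]
q=2: r=5, s=3, t=-11   [163*(3) + 44*(-11) = 5]
q=2: r=3, s=-7, t=26   [163*(-7) + 44*(26) = 3]
q=1: r=2, s=10, t=-37   [163*(10) + 44*(-37) = 2]
q=1: r=1, s=-17, t=63   [163*(-17) + 44*(63) = 1]
q=2: r=0, s=44, t=-163   [163*(44) + 44*(-163) = 0]
GCD = 1 with t = 63, so 44*(63) ≡ 1 (mod 163)
Inverse = 63 mod 163 = 63
Check: 44 * 63 = 2772 ≡ 1 (mod 163)

44^(-1) ≡ 63 (mod 163)


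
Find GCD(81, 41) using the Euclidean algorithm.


81 = 1 * 41 + 40
41 = 1 * 40 + 1
40 = 40 * 1 + 0
GCD = 1


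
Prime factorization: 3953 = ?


3953 / 59 = 67
67 / 67 = 1
3953 = 59 × 67


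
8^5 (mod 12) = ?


8^1 mod 12 = 8
8^2 mod 12 = 4
8^3 mod 12 = 8
8^4 mod 12 = 4
8^5 mod 12 = 8


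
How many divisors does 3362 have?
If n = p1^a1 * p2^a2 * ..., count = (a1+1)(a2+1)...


3362 = 2^1 × 41^2
d(3362) = (1+1) × (2+1) = 6

6 divisors


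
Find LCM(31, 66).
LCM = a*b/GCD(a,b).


GCD(31, 66) = 1
LCM = 31*66/1 = 2046/1 = 2046

LCM = 2046


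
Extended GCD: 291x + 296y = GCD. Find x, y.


Tabular extended Euclidean (each row: r = 291*s + 296*t):
r=291, s=1, t=0
r=296, s=0, t=1
q=0: r=291, s=1, t=0   [291*(1) + 296*(0) = 291]
q=1: r=5, s=-1, t=1   [291*(-1) + 296*(1) = 5]
q=58: r=1, s=59, t=-58   [291*(59) + 296*(-58) = 1]
q=5: r=0, s=-296, t=291   [291*(-296) + 296*(291) = 0]
GCD = 1; from the row with r=1: x=59, y=-58
Check: 291*(59) + 296*(-58) = 17169 - 17168 = 1

GCD = 1, x = 59, y = -58


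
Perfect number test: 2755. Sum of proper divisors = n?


Proper divisors of 2755: 1, 5, 19, 29, 95, 145, 551
Sum = 1 + 5 + 19 + 29 + 95 + 145 + 551 = 845

No, 2755 is not perfect (845 ≠ 2755)


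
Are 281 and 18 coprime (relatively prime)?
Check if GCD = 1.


Euclidean algorithm:
281 = 15 * 18 + 11
18 = 1 * 11 + 7
11 = 1 * 7 + 4
7 = 1 * 4 + 3
4 = 1 * 3 + 1
3 = 3 * 1 + 0
GCD(281, 18) = 1

Yes, coprime (GCD = 1)


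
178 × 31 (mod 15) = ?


178 × 31 = 5518
5518 mod 15 = 13


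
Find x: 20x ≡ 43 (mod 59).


GCD(20, 59) = 1, unique solution
a^(-1) mod 59 = 3
x = 3 * 43 mod 59 = 11

x ≡ 11 (mod 59)


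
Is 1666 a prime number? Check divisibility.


1666 / 2 = 833 (exact division)
1666 is NOT prime.

No, 1666 is not prime


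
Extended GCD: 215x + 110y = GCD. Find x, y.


Tabular extended Euclidean (each row: r = 215*s + 110*t):
r=215, s=1, t=0
r=110, s=0, t=1
q=1: r=105, s=1, t=-1   [215*(1) + 110*(-1) = 105]
q=1: r=5, s=-1, t=2   [215*(-1) + 110*(2) = 5]
q=21: r=0, s=22, t=-43   [215*(22) + 110*(-43) = 0]
GCD = 5; from the row with r=5: x=-1, y=2
Check: 215*(-1) + 110*(2) = -215 + 220 = 5

GCD = 5, x = -1, y = 2


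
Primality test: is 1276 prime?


1276 / 2 = 638 (exact division)
1276 is NOT prime.

No, 1276 is not prime


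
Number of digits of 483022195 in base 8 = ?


483022195 in base 8 = 3462452563
Number of digits = 10

10 digits (base 8)


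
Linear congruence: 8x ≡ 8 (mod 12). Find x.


GCD(8, 12) = 4 divides 8
Divide: 2x ≡ 2 (mod 3)
x ≡ 1 (mod 3)


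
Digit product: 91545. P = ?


9 × 1 × 5 × 4 × 5 = 900


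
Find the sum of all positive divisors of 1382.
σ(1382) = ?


Divisors of 1382: 1, 2, 691, 1382
Sum = 1 + 2 + 691 + 1382 = 2076

σ(1382) = 2076


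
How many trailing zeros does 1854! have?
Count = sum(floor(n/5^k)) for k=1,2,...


floor(1854/5) = 370
floor(1854/25) = 74
floor(1854/125) = 14
floor(1854/625) = 2
Total = 460

460 trailing zeros


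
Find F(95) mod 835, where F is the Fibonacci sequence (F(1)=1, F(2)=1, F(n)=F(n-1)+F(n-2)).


F(k) mod 835 for k=1..95:
1, 1, 2, 3, 5, 8, 13, 21, 34, 55, 89, 144, 233, 377, 610, 152, 762, 79, 6, 85, 91, 176, 267, 443, 710, 318, 193, 511, 704, 380, 249, 629, 43, 672, 715, 552, 432, 149, 581, 730, 476, 371, 12, 383, 395, 778, 338, 281, 619, 65, 684, 749, 598, 512, 275, 787, 227, 179, 406, 585, 156, 741, 62, 803, 30, 833, 28, 26, 54, 80, 134, 214, 348, 562, 75, 637, 712, 514, 391, 70, 461, 531, 157, 688, 10, 698, 708, 571, 444, 180, 624, 804, 593, 562, 320
F(95) mod 835 = 320


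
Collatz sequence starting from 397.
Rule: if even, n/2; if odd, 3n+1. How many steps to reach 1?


397 → 1192 → 596 → 298 → 149 → 448 → 224 → 112 → 56 → 28 → 14 → 7 → 22 → 11 → 34 → 17 → 52 → 26 → 13 → 40 → 20 → 10 → 5 → 16 → 8 → 4 → 2 → 1
Total steps = 27

27 steps


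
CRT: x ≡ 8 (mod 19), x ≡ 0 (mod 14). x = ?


M = 19*14 = 266
M1 = M/19 = 14, M2 = M/14 = 19
M1^(-1) mod 19 = 15, M2^(-1) mod 14 = 3
x = 8*14*15 + 0*19*3 = 1680
1680 mod 266 = 84
Check: 84 mod 19 = 8 ✓, 84 mod 14 = 0 ✓

x ≡ 84 (mod 266)


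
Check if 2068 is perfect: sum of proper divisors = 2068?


Proper divisors of 2068: 1, 2, 4, 11, 22, 44, 47, 94, 188, 517, 1034
Sum = 1 + 2 + 4 + 11 + 22 + 44 + 47 + 94 + 188 + 517 + 1034 = 1964

No, 2068 is not perfect (1964 ≠ 2068)


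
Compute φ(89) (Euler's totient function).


89 = 89
Prime factors: 89
φ(89) = 89 × (1-1/89)
= 89 × 88/89 = 88

φ(89) = 88


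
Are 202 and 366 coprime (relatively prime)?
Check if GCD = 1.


Euclidean algorithm:
366 = 1 * 202 + 164
202 = 1 * 164 + 38
164 = 4 * 38 + 12
38 = 3 * 12 + 2
12 = 6 * 2 + 0
GCD(202, 366) = 2

No, not coprime (GCD = 2)


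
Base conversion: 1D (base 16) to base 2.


1D (base 16) = 29 (decimal)
29 (decimal) = 11101 (base 2)


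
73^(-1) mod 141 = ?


Use the extended Euclidean algorithm on (141, 73); each row r = 141*s + 73*t:
r=141, s=1, t=0
r=73, s=0, t=1
q=1: r=68, s=1, t=-1   [141*(1) + 73*(-1) = 68]
q=1: r=5, s=-1, t=2   [141*(-1) + 73*(2) = 5]
q=13: r=3, s=14, t=-27   [141*(14) + 73*(-27) = 3]
q=1: r=2, s=-15, t=29   [141*(-15) + 73*(29) = 2]
q=1: r=1, s=29, t=-56   [141*(29) + 73*(-56) = 1]
q=2: r=0, s=-73, t=141   [141*(-73) + 73*(141) = 0]
GCD = 1 with t = -56, so 73*(-56) ≡ 1 (mod 141)
Inverse = -56 mod 141 = 85
Check: 73 * 85 = 6205 ≡ 1 (mod 141)

73^(-1) ≡ 85 (mod 141)


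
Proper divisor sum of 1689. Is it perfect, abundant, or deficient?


Proper divisors: 1, 3, 563
Sum = 1 + 3 + 563 = 567
567 < 1689 → deficient

s(1689) = 567 (deficient)


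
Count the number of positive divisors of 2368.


2368 = 2^6 × 37^1
d(2368) = (6+1) × (1+1) = 14

14 divisors


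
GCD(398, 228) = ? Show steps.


398 = 1 * 228 + 170
228 = 1 * 170 + 58
170 = 2 * 58 + 54
58 = 1 * 54 + 4
54 = 13 * 4 + 2
4 = 2 * 2 + 0
GCD = 2


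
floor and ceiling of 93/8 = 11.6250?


93/8 = 11.6250
floor = 11
ceil = 12

floor = 11, ceil = 12


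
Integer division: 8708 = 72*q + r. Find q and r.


8708 = 72 * 120 + 68
Check: 8640 + 68 = 8708

q = 120, r = 68


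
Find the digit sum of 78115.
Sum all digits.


7 + 8 + 1 + 1 + 5 = 22


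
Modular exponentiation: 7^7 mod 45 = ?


7^1 mod 45 = 7
7^2 mod 45 = 4
7^3 mod 45 = 28
7^4 mod 45 = 16
7^5 mod 45 = 22
7^6 mod 45 = 19
7^7 mod 45 = 43


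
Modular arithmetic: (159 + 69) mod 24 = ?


159 + 69 = 228
228 mod 24 = 12


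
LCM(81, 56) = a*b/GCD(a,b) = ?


GCD(81, 56) = 1
LCM = 81*56/1 = 4536/1 = 4536

LCM = 4536


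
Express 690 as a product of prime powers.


690 / 2 = 345
345 / 3 = 115
115 / 5 = 23
23 / 23 = 1
690 = 2 × 3 × 5 × 23


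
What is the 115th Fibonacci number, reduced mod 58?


F(k) mod 58 for k=1..115:
1, 1, 2, 3, 5, 8, 13, 21, 34, 55, 31, 28, 1, 29, 30, 1, 31, 32, 5, 37, 42, 21, 5, 26, 31, 57, 30, 29, 1, 30, 31, 3, 34, 37, 13, 50, 5, 55, 2, 57, 1, 0, 1, 1, 2, 3, 5, 8, 13, 21, 34, 55, 31, 28, 1, 29, 30, 1, 31, 32, 5, 37, 42, 21, 5, 26, 31, 57, 30, 29, 1, 30, 31, 3, 34, 37, 13, 50, 5, 55, 2, 57, 1, 0, 1, 1, 2, 3, 5, 8, 13, 21, 34, 55, 31, 28, 1, 29, 30, 1, 31, 32, 5, 37, 42, 21, 5, 26, 31, 57, 30, 29, 1, 30, 31
F(115) mod 58 = 31


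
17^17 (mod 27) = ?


17^1 mod 27 = 17
17^2 mod 27 = 19
17^3 mod 27 = 26
17^4 mod 27 = 10
17^5 mod 27 = 8
17^6 mod 27 = 1
17^7 mod 27 = 17
17^8 mod 27 = 19
17^9 mod 27 = 26
17^10 mod 27 = 10
17^11 mod 27 = 8
17^12 mod 27 = 1
17^13 mod 27 = 17
17^14 mod 27 = 19
17^15 mod 27 = 26
17^16 mod 27 = 10
17^17 mod 27 = 8


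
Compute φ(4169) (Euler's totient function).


4169 = 11 × 379
Prime factors: 11, 379
φ(4169) = 4169 × (1-1/11) × (1-1/379)
= 4169 × 10/11 × 378/379 = 3780

φ(4169) = 3780


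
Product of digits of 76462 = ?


7 × 6 × 4 × 6 × 2 = 2016


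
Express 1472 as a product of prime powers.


1472 / 2 = 736
736 / 2 = 368
368 / 2 = 184
184 / 2 = 92
92 / 2 = 46
46 / 2 = 23
23 / 23 = 1
1472 = 2^6 × 23


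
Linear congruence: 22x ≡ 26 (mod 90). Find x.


GCD(22, 90) = 2 divides 26
Divide: 11x ≡ 13 (mod 45)
x ≡ 38 (mod 45)


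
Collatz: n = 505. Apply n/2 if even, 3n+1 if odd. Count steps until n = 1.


505 → 1516 → 758 → 379 → 1138 → 569 → 1708 → 854 → 427 → 1282 → 641 → 1924 → 962 → 481 → 1444 → 722 → 361 → 1084 → 542 → 271 → 814 → 407 → 1222 → 611 → 1834 → 917 → 2752 → 1376 → 688 → 344 → 172 → 86 → 43 → 130 → 65 → 196 → 98 → 49 → 148 → 74 → 37 → 112 → 56 → 28 → 14 → 7 → 22 → 11 → 34 → 17 → 52 → 26 → 13 → 40 → 20 → 10 → 5 → 16 → 8 → 4 → 2 → 1
Total steps = 61

61 steps


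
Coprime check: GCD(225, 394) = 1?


Euclidean algorithm:
394 = 1 * 225 + 169
225 = 1 * 169 + 56
169 = 3 * 56 + 1
56 = 56 * 1 + 0
GCD(225, 394) = 1

Yes, coprime (GCD = 1)


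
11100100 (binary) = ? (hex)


11100100 (base 2) = 228 (decimal)
228 (decimal) = E4 (base 16)


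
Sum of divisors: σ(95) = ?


Divisors of 95: 1, 5, 19, 95
Sum = 1 + 5 + 19 + 95 = 120

σ(95) = 120


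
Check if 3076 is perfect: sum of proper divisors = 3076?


Proper divisors of 3076: 1, 2, 4, 769, 1538
Sum = 1 + 2 + 4 + 769 + 1538 = 2314

No, 3076 is not perfect (2314 ≠ 3076)


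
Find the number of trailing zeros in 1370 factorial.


floor(1370/5) = 274
floor(1370/25) = 54
floor(1370/125) = 10
floor(1370/625) = 2
Total = 340

340 trailing zeros


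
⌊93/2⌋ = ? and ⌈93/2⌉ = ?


93/2 = 46.5000
floor = 46
ceil = 47

floor = 46, ceil = 47


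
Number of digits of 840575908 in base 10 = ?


840575908 has 9 digits in base 10
floor(log10(840575908)) + 1 = floor(8.9246) + 1 = 9

9 digits (base 10)


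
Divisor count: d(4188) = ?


4188 = 2^2 × 3^1 × 349^1
d(4188) = (2+1) × (1+1) × (1+1) = 12

12 divisors


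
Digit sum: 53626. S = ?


5 + 3 + 6 + 2 + 6 = 22


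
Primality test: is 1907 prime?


Check divisors up to sqrt(1907) = 43.6692
No divisors found.
1907 is prime.

Yes, 1907 is prime


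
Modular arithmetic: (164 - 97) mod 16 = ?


164 - 97 = 67
67 mod 16 = 3


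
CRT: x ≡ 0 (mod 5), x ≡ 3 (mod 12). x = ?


M = 5*12 = 60
M1 = M/5 = 12, M2 = M/12 = 5
M1^(-1) mod 5 = 3, M2^(-1) mod 12 = 5
x = 0*12*3 + 3*5*5 = 75
75 mod 60 = 15
Check: 15 mod 5 = 0 ✓, 15 mod 12 = 3 ✓

x ≡ 15 (mod 60)


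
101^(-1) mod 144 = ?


Use the extended Euclidean algorithm on (144, 101); each row r = 144*s + 101*t:
r=144, s=1, t=0
r=101, s=0, t=1
q=1: r=43, s=1, t=-1   [144*(1) + 101*(-1) = 43]
q=2: r=15, s=-2, t=3   [144*(-2) + 101*(3) = 15]
q=2: r=13, s=5, t=-7   [144*(5) + 101*(-7) = 13]
q=1: r=2, s=-7, t=10   [144*(-7) + 101*(10) = 2]
q=6: r=1, s=47, t=-67   [144*(47) + 101*(-67) = 1]
q=2: r=0, s=-101, t=144   [144*(-101) + 101*(144) = 0]
GCD = 1 with t = -67, so 101*(-67) ≡ 1 (mod 144)
Inverse = -67 mod 144 = 77
Check: 101 * 77 = 7777 ≡ 1 (mod 144)

101^(-1) ≡ 77 (mod 144)


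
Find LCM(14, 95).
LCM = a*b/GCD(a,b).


GCD(14, 95) = 1
LCM = 14*95/1 = 1330/1 = 1330

LCM = 1330


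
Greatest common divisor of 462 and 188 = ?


462 = 2 * 188 + 86
188 = 2 * 86 + 16
86 = 5 * 16 + 6
16 = 2 * 6 + 4
6 = 1 * 4 + 2
4 = 2 * 2 + 0
GCD = 2


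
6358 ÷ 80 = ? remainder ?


6358 = 80 * 79 + 38
Check: 6320 + 38 = 6358

q = 79, r = 38


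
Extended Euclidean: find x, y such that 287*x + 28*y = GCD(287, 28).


Tabular extended Euclidean (each row: r = 287*s + 28*t):
r=287, s=1, t=0
r=28, s=0, t=1
q=10: r=7, s=1, t=-10   [287*(1) + 28*(-10) = 7]
q=4: r=0, s=-4, t=41   [287*(-4) + 28*(41) = 0]
GCD = 7; from the row with r=7: x=1, y=-10
Check: 287*(1) + 28*(-10) = 287 - 280 = 7

GCD = 7, x = 1, y = -10


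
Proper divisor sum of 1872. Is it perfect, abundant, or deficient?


Proper divisors: 1, 2, 3, 4, 6, 8, 9, 12, 13, 16, 18, 24, 26, 36, 39, 48, 52, 72, 78, 104, 117, 144, 156, 208, 234, 312, 468, 624, 936
Sum = 1 + 2 + 3 + 4 + 6 + 8 + 9 + 12 + 13 + 16 + 18 + 24 + 26 + 36 + 39 + 48 + 52 + 72 + 78 + 104 + 117 + 144 + 156 + 208 + 234 + 312 + 468 + 624 + 936 = 3770
3770 > 1872 → abundant

s(1872) = 3770 (abundant)


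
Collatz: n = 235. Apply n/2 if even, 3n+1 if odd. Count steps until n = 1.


235 → 706 → 353 → 1060 → 530 → 265 → 796 → 398 → 199 → 598 → 299 → 898 → 449 → 1348 → 674 → 337 → 1012 → 506 → 253 → 760 → 380 → 190 → 95 → 286 → 143 → 430 → 215 → 646 → 323 → 970 → 485 → 1456 → 728 → 364 → 182 → 91 → 274 → 137 → 412 → 206 → 103 → 310 → 155 → 466 → 233 → 700 → 350 → 175 → 526 → 263 → 790 → 395 → 1186 → 593 → 1780 → 890 → 445 → 1336 → 668 → 334 → 167 → 502 → 251 → 754 → 377 → 1132 → 566 → 283 → 850 → 425 → 1276 → 638 → 319 → 958 → 479 → 1438 → 719 → 2158 → 1079 → 3238 → 1619 → 4858 → 2429 → 7288 → 3644 → 1822 → 911 → 2734 → 1367 → 4102 → 2051 → 6154 → 3077 → 9232 → 4616 → 2308 → 1154 → 577 → 1732 → 866 → 433 → 1300 → 650 → 325 → 976 → 488 → 244 → 122 → 61 → 184 → 92 → 46 → 23 → 70 → 35 → 106 → 53 → 160 → 80 → 40 → 20 → 10 → 5 → 16 → 8 → 4 → 2 → 1
Total steps = 127

127 steps


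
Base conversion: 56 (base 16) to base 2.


56 (base 16) = 86 (decimal)
86 (decimal) = 1010110 (base 2)


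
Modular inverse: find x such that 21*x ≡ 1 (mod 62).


Use the extended Euclidean algorithm on (62, 21); each row r = 62*s + 21*t:
r=62, s=1, t=0
r=21, s=0, t=1
q=2: r=20, s=1, t=-2   [62*(1) + 21*(-2) = 20]
q=1: r=1, s=-1, t=3   [62*(-1) + 21*(3) = 1]
q=20: r=0, s=21, t=-62   [62*(21) + 21*(-62) = 0]
GCD = 1 with t = 3, so 21*(3) ≡ 1 (mod 62)
Inverse = 3 mod 62 = 3
Check: 21 * 3 = 63 ≡ 1 (mod 62)

21^(-1) ≡ 3 (mod 62)


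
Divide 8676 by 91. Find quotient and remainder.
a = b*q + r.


8676 = 91 * 95 + 31
Check: 8645 + 31 = 8676

q = 95, r = 31


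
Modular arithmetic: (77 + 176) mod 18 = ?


77 + 176 = 253
253 mod 18 = 1


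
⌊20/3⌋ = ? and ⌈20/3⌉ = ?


20/3 = 6.6667
floor = 6
ceil = 7

floor = 6, ceil = 7


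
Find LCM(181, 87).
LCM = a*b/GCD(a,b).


GCD(181, 87) = 1
LCM = 181*87/1 = 15747/1 = 15747

LCM = 15747


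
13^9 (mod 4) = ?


13^1 mod 4 = 1
13^2 mod 4 = 1
13^3 mod 4 = 1
13^4 mod 4 = 1
13^5 mod 4 = 1
13^6 mod 4 = 1
13^7 mod 4 = 1
13^8 mod 4 = 1
13^9 mod 4 = 1


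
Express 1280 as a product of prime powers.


1280 / 2 = 640
640 / 2 = 320
320 / 2 = 160
160 / 2 = 80
80 / 2 = 40
40 / 2 = 20
20 / 2 = 10
10 / 2 = 5
5 / 5 = 1
1280 = 2^8 × 5


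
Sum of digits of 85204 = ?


8 + 5 + 2 + 0 + 4 = 19


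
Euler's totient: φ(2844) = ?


2844 = 2^2 × 3^2 × 79
Prime factors: 2, 3, 79
φ(2844) = 2844 × (1-1/2) × (1-1/3) × (1-1/79)
= 2844 × 1/2 × 2/3 × 78/79 = 936

φ(2844) = 936


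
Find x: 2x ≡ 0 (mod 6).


GCD(2, 6) = 2 divides 0
Divide: 1x ≡ 0 (mod 3)
x ≡ 0 (mod 3)


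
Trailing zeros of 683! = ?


floor(683/5) = 136
floor(683/25) = 27
floor(683/125) = 5
floor(683/625) = 1
Total = 169

169 trailing zeros


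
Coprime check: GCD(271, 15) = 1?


Euclidean algorithm:
271 = 18 * 15 + 1
15 = 15 * 1 + 0
GCD(271, 15) = 1

Yes, coprime (GCD = 1)


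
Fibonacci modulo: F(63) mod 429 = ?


F(k) mod 429 for k=1..63:
1, 1, 2, 3, 5, 8, 13, 21, 34, 55, 89, 144, 233, 377, 181, 129, 310, 10, 320, 330, 221, 122, 343, 36, 379, 415, 365, 351, 287, 209, 67, 276, 343, 190, 104, 294, 398, 263, 232, 66, 298, 364, 233, 168, 401, 140, 112, 252, 364, 187, 122, 309, 2, 311, 313, 195, 79, 274, 353, 198, 122, 320, 13
F(63) mod 429 = 13


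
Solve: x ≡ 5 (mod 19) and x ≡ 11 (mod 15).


M = 19*15 = 285
M1 = M/19 = 15, M2 = M/15 = 19
M1^(-1) mod 19 = 14, M2^(-1) mod 15 = 4
x = 5*15*14 + 11*19*4 = 1886
1886 mod 285 = 176
Check: 176 mod 19 = 5 ✓, 176 mod 15 = 11 ✓

x ≡ 176 (mod 285)


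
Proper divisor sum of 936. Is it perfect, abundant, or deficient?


Proper divisors: 1, 2, 3, 4, 6, 8, 9, 12, 13, 18, 24, 26, 36, 39, 52, 72, 78, 104, 117, 156, 234, 312, 468
Sum = 1 + 2 + 3 + 4 + 6 + 8 + 9 + 12 + 13 + 18 + 24 + 26 + 36 + 39 + 52 + 72 + 78 + 104 + 117 + 156 + 234 + 312 + 468 = 1794
1794 > 936 → abundant

s(936) = 1794 (abundant)


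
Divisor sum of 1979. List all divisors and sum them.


Divisors of 1979: 1, 1979
Sum = 1 + 1979 = 1980

σ(1979) = 1980


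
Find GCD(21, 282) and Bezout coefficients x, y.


Tabular extended Euclidean (each row: r = 21*s + 282*t):
r=21, s=1, t=0
r=282, s=0, t=1
q=0: r=21, s=1, t=0   [21*(1) + 282*(0) = 21]
q=13: r=9, s=-13, t=1   [21*(-13) + 282*(1) = 9]
q=2: r=3, s=27, t=-2   [21*(27) + 282*(-2) = 3]
q=3: r=0, s=-94, t=7   [21*(-94) + 282*(7) = 0]
GCD = 3; from the row with r=3: x=27, y=-2
Check: 21*(27) + 282*(-2) = 567 - 564 = 3

GCD = 3, x = 27, y = -2


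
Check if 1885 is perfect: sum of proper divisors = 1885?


Proper divisors of 1885: 1, 5, 13, 29, 65, 145, 377
Sum = 1 + 5 + 13 + 29 + 65 + 145 + 377 = 635

No, 1885 is not perfect (635 ≠ 1885)


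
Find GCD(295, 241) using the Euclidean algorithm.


295 = 1 * 241 + 54
241 = 4 * 54 + 25
54 = 2 * 25 + 4
25 = 6 * 4 + 1
4 = 4 * 1 + 0
GCD = 1


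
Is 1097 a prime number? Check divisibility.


Check divisors up to sqrt(1097) = 33.1210
No divisors found.
1097 is prime.

Yes, 1097 is prime


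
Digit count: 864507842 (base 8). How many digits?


864507842 in base 8 = 6341653702
Number of digits = 10

10 digits (base 8)


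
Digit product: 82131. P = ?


8 × 2 × 1 × 3 × 1 = 48


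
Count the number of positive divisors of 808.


808 = 2^3 × 101^1
d(808) = (3+1) × (1+1) = 8

8 divisors


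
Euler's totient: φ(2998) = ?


2998 = 2 × 1499
Prime factors: 2, 1499
φ(2998) = 2998 × (1-1/2) × (1-1/1499)
= 2998 × 1/2 × 1498/1499 = 1498

φ(2998) = 1498
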